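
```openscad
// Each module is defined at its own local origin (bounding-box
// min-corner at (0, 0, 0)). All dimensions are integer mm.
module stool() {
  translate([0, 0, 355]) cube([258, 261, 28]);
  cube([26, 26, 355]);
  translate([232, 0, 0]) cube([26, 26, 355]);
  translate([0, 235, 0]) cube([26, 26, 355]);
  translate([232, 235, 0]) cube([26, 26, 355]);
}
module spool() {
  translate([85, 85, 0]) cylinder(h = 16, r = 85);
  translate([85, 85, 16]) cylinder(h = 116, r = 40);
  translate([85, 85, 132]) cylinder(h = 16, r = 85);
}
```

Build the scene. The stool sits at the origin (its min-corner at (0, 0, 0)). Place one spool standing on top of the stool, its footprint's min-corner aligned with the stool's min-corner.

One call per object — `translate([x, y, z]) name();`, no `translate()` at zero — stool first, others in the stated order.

stool();
translate([0, 0, 383]) spool();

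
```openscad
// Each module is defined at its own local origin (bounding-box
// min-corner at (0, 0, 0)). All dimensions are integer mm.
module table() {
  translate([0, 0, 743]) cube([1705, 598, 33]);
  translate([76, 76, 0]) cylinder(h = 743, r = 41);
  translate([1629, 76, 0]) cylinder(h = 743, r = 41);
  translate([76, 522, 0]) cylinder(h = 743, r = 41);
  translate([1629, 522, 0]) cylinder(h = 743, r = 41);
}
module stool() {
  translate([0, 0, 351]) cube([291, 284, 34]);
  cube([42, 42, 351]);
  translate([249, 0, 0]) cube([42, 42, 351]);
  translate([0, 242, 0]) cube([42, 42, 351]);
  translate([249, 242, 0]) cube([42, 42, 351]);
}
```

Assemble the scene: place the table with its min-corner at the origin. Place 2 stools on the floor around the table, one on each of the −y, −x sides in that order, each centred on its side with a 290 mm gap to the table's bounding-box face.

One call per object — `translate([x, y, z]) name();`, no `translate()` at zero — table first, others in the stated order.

table();
translate([707, -574, 0]) stool();
translate([-581, 157, 0]) stool();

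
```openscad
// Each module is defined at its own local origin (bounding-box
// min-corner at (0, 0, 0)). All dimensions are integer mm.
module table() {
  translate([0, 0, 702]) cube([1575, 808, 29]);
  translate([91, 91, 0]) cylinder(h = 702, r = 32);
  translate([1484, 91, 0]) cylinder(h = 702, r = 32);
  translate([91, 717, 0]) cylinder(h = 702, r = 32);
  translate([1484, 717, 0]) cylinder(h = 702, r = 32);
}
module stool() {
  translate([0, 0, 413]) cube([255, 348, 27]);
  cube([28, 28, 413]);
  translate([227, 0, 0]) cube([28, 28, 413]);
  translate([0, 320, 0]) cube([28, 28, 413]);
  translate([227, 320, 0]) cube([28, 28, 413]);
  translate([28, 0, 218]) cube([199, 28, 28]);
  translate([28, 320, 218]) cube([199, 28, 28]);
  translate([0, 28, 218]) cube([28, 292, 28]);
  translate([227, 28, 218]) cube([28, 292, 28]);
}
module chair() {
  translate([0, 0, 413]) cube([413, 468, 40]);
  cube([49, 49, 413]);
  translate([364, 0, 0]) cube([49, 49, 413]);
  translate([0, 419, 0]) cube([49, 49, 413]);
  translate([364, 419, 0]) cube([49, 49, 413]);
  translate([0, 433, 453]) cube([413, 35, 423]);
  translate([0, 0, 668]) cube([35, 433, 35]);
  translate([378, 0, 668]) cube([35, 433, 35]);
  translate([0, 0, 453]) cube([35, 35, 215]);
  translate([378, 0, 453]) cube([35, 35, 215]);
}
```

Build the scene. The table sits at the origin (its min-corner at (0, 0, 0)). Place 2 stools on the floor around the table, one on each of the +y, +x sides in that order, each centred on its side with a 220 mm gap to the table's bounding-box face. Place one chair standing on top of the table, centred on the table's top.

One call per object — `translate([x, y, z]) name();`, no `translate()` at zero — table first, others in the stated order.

table();
translate([660, 1028, 0]) stool();
translate([1795, 230, 0]) stool();
translate([581, 170, 731]) chair();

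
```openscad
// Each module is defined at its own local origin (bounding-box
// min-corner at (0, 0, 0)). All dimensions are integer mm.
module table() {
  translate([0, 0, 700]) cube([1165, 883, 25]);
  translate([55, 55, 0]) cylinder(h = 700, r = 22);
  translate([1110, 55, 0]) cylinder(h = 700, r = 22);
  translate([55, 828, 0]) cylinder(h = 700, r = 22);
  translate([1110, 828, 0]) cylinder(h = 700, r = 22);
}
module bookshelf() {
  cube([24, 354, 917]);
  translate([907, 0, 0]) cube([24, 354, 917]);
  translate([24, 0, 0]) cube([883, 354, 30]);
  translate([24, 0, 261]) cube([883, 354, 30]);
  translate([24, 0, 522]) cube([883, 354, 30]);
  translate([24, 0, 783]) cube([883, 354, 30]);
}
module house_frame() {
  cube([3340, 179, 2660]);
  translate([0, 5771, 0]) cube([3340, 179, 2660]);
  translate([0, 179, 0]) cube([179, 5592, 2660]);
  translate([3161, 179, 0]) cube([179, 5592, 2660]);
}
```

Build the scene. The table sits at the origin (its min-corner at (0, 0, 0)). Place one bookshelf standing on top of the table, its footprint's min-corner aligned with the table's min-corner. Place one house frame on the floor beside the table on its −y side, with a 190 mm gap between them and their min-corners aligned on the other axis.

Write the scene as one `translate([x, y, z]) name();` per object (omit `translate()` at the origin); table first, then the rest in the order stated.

table();
translate([0, 0, 725]) bookshelf();
translate([0, -6140, 0]) house_frame();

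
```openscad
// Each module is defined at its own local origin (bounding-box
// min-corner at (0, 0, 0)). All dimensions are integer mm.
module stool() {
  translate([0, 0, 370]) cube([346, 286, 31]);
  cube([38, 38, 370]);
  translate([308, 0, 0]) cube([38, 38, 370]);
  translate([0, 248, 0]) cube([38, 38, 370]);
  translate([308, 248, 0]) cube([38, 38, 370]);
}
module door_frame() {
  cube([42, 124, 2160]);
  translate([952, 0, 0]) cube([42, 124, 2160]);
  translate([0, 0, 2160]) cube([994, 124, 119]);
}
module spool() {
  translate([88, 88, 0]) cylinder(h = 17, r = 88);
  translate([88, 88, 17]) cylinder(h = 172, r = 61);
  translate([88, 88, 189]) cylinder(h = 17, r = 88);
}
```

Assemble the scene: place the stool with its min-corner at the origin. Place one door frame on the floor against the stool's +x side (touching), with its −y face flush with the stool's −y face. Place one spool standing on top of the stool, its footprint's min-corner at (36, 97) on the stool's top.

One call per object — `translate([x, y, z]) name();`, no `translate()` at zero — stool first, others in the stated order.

stool();
translate([346, 0, 0]) door_frame();
translate([36, 97, 401]) spool();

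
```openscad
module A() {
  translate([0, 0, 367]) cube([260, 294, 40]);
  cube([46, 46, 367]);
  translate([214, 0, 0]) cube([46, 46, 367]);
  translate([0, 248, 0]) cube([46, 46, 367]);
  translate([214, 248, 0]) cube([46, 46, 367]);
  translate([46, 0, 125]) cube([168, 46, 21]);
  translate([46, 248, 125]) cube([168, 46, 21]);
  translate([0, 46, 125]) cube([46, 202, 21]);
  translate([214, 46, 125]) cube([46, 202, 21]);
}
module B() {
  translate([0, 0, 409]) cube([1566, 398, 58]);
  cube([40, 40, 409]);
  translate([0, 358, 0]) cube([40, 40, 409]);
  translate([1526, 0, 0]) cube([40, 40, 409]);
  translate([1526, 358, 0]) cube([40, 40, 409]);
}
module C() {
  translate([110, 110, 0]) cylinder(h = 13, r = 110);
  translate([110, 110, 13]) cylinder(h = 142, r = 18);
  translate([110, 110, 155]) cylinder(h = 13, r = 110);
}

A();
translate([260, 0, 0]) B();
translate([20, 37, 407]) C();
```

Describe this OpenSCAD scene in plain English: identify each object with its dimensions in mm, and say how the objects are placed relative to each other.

A is a four-legged stool. The seat is 260×294 mm, 40 mm thick, top at z = 407 mm. It stands on four square legs, each 46×46 mm in cross-section, from z = 0 to the seat underside, each flush with a corner of the seat. Four stretchers, 46 mm wide and 21 mm tall, connect adjacent legs with their undersides at z = 125 mm, each running between the inner faces of the legs it joins and aligned with the legs' outer faces on the other axis.

B is a bench: a 1566×398 mm seat slab, 58 mm thick, top at z = 467 mm, on four 40×40 mm square legs flush with the seat corners and standing on z = 0.

C is a spool: two coaxial disc flanges of radius 110 mm and thickness 13 mm, joined by a core cylinder of radius 18 mm and height 142 mm. The lower flange rests on z = 0 and the three cylinders share a vertical axis.

The bench is against the stool's +x side, with their −y faces flush. The spool is on top of the stool, centred.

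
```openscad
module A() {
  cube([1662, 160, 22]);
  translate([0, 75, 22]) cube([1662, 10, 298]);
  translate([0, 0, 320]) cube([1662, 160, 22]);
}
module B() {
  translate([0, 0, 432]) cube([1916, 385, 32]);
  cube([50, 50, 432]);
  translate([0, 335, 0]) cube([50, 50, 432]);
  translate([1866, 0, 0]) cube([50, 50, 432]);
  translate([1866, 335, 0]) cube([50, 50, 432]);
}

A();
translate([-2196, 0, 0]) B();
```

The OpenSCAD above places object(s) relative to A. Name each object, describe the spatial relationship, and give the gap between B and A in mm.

The bench's nearest face is 280 mm from the I-beam's −x face.

A is an I-beam. B is a bench. The bench is on the floor beside the I-beam on its −x side. The gap between the bench and the I-beam is 280 mm.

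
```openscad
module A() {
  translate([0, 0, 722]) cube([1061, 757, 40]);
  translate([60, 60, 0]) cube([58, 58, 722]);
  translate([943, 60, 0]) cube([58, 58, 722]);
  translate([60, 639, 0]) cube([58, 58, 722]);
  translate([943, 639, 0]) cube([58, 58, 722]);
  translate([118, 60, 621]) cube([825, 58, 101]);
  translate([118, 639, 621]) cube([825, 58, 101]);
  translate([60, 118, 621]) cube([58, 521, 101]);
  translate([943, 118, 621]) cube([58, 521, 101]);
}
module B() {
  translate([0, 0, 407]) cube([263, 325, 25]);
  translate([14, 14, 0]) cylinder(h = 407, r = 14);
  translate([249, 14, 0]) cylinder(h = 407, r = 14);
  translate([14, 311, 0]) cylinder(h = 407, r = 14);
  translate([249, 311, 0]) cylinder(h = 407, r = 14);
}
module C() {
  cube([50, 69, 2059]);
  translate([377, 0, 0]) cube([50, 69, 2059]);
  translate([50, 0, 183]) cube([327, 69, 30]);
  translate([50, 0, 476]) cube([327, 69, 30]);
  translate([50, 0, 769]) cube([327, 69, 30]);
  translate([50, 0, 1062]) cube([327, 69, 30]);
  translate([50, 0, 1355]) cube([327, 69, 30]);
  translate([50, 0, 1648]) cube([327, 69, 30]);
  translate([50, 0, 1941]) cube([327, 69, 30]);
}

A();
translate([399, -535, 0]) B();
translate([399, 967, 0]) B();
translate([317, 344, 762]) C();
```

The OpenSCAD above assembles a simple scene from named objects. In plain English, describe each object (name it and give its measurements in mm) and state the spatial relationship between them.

A is a table: top 1061 mm (x) × 757 mm (y), 40 mm thick, upper face at z = 762 mm, on four 58×58 mm square legs, each inset 60 mm from the nearest pair of top edges, running from z = 0 to the bottom of the top. Four apron rails, 58 mm thick and 101 mm tall, run between adjacent legs with their top edges flush with the underside of the top and their outer faces flush with the legs' outer faces.

B is a simple wooden stool: a rectangular seat 263 mm (x) by 325 mm (y), 25 mm thick, top face at z = 432 mm, on four round legs, each 28 mm in diameter. The legs rest on z = 0, each leg's axis is inset half a diameter from the nearest pair of seat edges (so the leg's bounding box is flush with the corner).

C is a straight ladder. Two 50×69 mm vertical rails, 2059 mm tall, stand 427 mm apart (outside-to-outside) with their front faces coplanar on the −y side. 7 rungs, each 69 mm deep and 30 mm tall, span between the inner faces of the rails, front faces flush with the rails. The lowest rung's underside is at z = 183 mm and rungs are spaced 293 mm apart (underside to underside).

Two stools sit around the table at the −y, +y sides. The ladder is on top of the table, centred.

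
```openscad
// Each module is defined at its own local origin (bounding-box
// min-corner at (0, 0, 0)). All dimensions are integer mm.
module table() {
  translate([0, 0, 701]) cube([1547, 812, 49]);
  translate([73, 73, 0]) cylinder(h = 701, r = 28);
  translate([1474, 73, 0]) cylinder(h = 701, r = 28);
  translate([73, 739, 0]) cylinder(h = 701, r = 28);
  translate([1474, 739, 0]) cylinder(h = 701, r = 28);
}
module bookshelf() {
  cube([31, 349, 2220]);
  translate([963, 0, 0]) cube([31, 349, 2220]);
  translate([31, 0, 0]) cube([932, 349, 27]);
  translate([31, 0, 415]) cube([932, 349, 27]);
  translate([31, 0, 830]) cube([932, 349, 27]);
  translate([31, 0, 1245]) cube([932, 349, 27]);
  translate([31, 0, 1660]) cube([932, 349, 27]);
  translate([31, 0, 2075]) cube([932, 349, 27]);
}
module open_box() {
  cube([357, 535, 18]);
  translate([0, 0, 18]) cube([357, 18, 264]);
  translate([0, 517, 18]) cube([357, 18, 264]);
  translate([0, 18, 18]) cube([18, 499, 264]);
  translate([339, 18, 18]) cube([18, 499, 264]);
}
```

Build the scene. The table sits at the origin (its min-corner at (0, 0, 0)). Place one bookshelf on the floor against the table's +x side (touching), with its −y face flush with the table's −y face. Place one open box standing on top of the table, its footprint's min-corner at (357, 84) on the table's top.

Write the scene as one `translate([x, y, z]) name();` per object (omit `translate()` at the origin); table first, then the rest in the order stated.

table();
translate([1547, 0, 0]) bookshelf();
translate([357, 84, 750]) open_box();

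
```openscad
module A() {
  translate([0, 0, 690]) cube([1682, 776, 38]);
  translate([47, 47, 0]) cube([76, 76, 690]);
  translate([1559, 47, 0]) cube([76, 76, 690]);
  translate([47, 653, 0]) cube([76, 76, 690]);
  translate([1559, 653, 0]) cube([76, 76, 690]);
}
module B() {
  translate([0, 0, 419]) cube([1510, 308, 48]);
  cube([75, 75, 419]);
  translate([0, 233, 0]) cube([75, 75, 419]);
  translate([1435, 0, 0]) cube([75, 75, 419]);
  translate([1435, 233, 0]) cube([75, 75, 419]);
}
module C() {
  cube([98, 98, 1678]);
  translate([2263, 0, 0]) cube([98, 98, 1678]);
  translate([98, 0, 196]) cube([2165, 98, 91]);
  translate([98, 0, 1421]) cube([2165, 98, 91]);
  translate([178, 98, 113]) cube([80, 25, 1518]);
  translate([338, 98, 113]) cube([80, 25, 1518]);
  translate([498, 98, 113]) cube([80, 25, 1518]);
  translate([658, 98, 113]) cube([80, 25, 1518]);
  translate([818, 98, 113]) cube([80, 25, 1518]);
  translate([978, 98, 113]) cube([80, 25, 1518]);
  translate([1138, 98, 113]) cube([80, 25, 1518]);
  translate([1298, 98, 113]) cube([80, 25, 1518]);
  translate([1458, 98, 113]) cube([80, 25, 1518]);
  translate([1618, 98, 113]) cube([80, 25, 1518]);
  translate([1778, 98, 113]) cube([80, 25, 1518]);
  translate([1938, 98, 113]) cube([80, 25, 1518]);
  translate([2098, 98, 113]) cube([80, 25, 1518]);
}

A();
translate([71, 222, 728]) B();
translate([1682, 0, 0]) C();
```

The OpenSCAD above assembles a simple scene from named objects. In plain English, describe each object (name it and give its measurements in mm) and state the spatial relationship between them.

A is a rectangular dining table. The top is 1682×776×38 mm with its upper surface at z = 728 mm. It stands on four 76×76 mm square legs, each inset 47 mm from the nearest pair of top edges, running from the floor to the underside of the top.

B is a long wooden bench with a 1510 mm (x) × 308 mm (y) seat, 48 mm thick, its top surface 467 mm above the floor. Four 75 mm square legs at the seat corners, flush with the edges, run from z = 0 to the seat underside.

C is a fence section. Two 98×98 mm posts, 1678 mm tall, stand on the floor with a clear span of 2165 mm between their inner faces. Two horizontal rails of 98×91 mm section span the gap between the posts with their undersides at z = 196 mm and z = 1421 mm, flush with the posts' −y face. 13 pickets, each 80 mm wide, 25 mm thick and 1518 mm tall, are fixed to the +y face of the rails with their bottoms at z = 113 mm, evenly spaced across the span with equal gaps (rounded down to the nearest mm) at the −x end and between each pair — any rounding remainder accumulates at the +x end.

The bench is on top of the table. The fence section is against the table's +x side, with their −y faces flush.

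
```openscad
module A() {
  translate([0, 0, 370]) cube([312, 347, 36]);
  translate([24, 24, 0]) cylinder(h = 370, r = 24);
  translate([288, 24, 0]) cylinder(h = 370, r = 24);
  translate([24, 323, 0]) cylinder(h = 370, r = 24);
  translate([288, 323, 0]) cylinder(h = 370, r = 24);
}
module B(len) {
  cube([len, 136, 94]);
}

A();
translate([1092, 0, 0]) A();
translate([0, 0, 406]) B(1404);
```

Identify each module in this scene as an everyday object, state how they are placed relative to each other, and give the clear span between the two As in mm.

Second stool starts at x = 1092; first ends at x = 312; clear span = 1092 − 312 = 780 mm.

A is a stool. B is a beam. A beam spans the tops of two stools. The clear span between the two stools is 780 mm.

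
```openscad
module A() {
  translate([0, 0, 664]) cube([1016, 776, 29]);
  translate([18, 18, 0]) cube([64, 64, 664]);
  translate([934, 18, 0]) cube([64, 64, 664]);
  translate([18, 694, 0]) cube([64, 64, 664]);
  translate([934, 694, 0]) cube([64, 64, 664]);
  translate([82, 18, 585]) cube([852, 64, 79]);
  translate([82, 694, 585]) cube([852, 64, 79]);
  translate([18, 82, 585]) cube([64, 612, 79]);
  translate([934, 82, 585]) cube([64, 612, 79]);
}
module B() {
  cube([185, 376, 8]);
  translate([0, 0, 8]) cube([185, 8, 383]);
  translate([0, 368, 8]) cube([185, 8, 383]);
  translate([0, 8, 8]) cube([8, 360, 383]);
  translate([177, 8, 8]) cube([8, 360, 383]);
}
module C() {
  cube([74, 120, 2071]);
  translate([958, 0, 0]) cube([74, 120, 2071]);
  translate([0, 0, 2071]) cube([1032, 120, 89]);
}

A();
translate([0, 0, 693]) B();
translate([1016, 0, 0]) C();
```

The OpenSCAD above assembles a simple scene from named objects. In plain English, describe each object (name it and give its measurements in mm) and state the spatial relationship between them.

A is a rectangular dining table. The top is 1016×776×29 mm with its upper surface at z = 693 mm. It stands on four 64×64 mm square legs, each inset 18 mm from the nearest pair of top edges, running from the floor to the underside of the top. Four apron rails, 64 mm thick and 79 mm tall, run between adjacent legs with their top edges flush with the underside of the top and their outer faces flush with the legs' outer faces.

B is an open-topped rectangular box: outside dimensions 185×376×391 mm, with a uniform wall and base thickness of 8 mm. The base is a full 185×376 slab on the floor; four walls sit on top of the base. The front and back walls (the −y and +y sides) span the full width; the two side walls fit between them.

C is a door frame. The clear opening is 884 mm wide and 2071 mm high. Two 74 mm wide jambs, 120 mm deep, stand either side of the opening from the floor to the top of the opening. A 89 mm thick head sits across the top of both jambs, spanning the full outside width of the frame.

The open box is on top of the table. The door frame is against the table's +x side, with their −y faces flush.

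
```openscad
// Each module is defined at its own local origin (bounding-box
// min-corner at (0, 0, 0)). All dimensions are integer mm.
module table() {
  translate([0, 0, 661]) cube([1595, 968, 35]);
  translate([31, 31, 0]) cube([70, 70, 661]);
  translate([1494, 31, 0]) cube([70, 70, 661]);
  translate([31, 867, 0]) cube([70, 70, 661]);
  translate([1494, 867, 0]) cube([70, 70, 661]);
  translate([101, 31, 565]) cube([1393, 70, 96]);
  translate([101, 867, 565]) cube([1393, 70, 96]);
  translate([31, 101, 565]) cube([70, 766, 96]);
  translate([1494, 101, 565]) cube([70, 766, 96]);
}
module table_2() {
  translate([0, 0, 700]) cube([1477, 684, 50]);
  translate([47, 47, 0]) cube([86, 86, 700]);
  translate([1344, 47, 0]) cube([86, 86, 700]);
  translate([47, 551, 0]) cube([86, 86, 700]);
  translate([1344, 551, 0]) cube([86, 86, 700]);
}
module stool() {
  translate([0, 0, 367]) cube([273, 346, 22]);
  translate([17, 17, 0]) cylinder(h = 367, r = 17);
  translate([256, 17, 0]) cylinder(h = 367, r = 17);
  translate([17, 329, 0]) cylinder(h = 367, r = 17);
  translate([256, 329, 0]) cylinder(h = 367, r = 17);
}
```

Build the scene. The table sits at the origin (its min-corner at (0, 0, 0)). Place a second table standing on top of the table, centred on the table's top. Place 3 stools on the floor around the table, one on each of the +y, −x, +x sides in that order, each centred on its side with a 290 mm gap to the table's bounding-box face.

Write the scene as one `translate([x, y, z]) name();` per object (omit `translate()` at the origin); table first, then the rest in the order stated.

table();
translate([59, 142, 696]) table_2();
translate([661, 1258, 0]) stool();
translate([-563, 311, 0]) stool();
translate([1885, 311, 0]) stool();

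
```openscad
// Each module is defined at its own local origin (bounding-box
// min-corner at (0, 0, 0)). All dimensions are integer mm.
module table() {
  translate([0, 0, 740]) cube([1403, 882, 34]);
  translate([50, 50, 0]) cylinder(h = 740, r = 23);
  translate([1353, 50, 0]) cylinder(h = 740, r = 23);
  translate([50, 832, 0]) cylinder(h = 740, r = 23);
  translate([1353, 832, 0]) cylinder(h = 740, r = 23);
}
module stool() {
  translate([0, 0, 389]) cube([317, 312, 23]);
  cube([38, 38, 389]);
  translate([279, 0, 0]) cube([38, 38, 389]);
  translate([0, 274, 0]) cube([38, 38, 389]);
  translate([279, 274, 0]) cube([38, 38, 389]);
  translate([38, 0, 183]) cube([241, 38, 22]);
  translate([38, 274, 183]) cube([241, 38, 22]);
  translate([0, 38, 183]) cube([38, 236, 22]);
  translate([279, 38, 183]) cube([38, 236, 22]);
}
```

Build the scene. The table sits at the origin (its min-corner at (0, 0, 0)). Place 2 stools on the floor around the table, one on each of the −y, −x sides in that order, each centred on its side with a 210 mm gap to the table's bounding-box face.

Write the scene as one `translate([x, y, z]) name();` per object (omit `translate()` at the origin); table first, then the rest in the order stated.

table();
translate([543, -522, 0]) stool();
translate([-527, 285, 0]) stool();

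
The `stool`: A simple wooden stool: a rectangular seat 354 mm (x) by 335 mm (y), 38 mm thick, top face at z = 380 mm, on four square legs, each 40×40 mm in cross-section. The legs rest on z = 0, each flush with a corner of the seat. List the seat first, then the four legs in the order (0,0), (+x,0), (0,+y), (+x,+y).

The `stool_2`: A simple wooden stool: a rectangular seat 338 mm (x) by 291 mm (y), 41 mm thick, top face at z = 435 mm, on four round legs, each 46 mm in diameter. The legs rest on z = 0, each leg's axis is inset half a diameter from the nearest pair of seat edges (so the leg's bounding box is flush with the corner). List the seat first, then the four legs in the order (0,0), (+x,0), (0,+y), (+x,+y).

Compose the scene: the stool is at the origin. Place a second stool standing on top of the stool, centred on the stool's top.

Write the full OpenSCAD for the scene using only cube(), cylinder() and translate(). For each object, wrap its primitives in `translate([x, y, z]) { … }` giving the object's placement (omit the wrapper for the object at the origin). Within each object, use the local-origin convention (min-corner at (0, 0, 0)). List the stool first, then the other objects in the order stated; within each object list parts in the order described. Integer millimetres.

translate([0, 0, 342]) cube([354, 335, 38]);
cube([40, 40, 342]);
translate([314, 0, 0]) cube([40, 40, 342]);
translate([0, 295, 0]) cube([40, 40, 342]);
translate([314, 295, 0]) cube([40, 40, 342]);
translate([8, 22, 380]) {
  translate([0, 0, 394]) cube([338, 291, 41]);
  translate([23, 23, 0]) cylinder(h = 394, r = 23);
  translate([315, 23, 0]) cylinder(h = 394, r = 23);
  translate([23, 268, 0]) cylinder(h = 394, r = 23);
  translate([315, 268, 0]) cylinder(h = 394, r = 23);
}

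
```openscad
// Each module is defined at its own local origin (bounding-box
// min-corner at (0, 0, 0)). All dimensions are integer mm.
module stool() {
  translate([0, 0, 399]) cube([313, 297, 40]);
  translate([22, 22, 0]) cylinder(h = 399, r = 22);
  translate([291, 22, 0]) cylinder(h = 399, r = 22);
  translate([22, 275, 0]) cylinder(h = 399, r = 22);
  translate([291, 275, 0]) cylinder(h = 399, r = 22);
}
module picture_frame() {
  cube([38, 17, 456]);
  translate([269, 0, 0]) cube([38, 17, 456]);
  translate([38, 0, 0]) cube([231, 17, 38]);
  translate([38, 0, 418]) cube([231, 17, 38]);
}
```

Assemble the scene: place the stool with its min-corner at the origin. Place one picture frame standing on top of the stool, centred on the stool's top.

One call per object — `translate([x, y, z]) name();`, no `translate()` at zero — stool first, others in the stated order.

stool();
translate([3, 140, 439]) picture_frame();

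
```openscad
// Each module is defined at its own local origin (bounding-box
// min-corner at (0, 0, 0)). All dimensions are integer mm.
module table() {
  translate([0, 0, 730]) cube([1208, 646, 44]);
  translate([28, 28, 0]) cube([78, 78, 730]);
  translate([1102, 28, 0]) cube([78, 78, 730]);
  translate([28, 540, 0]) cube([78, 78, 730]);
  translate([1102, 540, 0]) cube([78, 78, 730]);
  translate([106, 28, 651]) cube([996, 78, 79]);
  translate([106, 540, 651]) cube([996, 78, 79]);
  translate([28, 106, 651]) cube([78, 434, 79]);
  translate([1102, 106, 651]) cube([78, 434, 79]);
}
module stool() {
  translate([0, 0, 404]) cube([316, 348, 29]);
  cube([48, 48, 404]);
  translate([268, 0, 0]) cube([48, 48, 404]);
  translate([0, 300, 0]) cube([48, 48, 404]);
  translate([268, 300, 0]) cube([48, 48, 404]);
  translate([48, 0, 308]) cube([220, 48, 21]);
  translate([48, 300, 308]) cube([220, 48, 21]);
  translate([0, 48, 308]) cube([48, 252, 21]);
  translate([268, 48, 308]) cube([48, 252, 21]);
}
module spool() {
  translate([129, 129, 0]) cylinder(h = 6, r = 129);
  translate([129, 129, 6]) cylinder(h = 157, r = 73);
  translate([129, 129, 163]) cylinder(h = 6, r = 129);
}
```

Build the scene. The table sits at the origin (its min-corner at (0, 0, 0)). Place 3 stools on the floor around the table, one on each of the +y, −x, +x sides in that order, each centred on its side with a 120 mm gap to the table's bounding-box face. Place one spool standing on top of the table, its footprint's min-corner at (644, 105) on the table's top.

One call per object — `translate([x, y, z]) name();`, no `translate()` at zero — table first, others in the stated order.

table();
translate([446, 766, 0]) stool();
translate([-436, 149, 0]) stool();
translate([1328, 149, 0]) stool();
translate([644, 105, 774]) spool();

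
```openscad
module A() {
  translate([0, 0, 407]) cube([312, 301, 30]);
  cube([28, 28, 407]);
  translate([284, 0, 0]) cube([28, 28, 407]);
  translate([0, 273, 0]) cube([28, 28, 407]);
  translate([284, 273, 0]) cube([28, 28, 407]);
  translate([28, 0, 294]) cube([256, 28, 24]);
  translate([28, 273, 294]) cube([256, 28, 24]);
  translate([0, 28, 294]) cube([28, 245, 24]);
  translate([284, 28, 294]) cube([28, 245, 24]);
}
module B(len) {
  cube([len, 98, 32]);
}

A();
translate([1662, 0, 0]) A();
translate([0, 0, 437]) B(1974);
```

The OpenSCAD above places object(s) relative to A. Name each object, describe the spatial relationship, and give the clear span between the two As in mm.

Second stool starts at x = 1662; first ends at x = 312; clear span = 1662 − 312 = 1350 mm.

A is a stool. B is a beam. A beam spans the tops of two stools. The clear span between the two stools is 1350 mm.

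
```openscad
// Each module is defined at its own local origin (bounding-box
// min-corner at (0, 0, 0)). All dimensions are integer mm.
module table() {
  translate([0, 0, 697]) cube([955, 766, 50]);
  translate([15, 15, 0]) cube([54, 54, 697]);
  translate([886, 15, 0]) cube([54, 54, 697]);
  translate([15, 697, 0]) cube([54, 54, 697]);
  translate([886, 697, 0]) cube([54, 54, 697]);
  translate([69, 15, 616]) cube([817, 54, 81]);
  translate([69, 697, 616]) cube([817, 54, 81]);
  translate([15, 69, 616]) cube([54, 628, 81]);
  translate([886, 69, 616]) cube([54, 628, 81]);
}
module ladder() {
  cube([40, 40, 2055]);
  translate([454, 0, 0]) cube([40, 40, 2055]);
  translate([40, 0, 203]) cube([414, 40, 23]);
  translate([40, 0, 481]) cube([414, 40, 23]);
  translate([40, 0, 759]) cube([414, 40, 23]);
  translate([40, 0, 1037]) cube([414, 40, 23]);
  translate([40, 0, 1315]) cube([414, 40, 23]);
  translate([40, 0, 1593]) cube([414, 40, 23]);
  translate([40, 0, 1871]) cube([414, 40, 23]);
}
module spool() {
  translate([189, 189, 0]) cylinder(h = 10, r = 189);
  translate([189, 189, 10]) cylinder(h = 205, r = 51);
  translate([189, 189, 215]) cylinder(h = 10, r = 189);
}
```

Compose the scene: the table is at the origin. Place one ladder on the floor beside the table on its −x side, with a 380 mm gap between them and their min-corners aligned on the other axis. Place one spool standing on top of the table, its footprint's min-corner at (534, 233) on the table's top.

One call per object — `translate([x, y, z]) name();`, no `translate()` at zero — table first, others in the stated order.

table();
translate([-874, 0, 0]) ladder();
translate([534, 233, 747]) spool();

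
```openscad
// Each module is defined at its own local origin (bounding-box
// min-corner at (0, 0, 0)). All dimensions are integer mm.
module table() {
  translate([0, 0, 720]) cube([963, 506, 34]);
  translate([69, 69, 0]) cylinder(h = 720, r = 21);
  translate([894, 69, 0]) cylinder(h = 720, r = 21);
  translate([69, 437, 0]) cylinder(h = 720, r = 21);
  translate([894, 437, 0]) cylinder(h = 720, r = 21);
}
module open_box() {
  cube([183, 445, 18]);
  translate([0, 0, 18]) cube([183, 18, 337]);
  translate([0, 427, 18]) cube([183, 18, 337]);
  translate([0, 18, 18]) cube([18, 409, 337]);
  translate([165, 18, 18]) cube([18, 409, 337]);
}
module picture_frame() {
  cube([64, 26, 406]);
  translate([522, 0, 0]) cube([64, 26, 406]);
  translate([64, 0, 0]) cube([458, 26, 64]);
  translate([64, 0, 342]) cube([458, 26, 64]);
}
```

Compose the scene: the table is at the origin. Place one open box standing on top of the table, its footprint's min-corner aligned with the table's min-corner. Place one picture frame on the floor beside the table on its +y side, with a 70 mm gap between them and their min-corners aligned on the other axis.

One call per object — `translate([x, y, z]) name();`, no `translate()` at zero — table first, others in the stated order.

table();
translate([0, 0, 754]) open_box();
translate([0, 576, 0]) picture_frame();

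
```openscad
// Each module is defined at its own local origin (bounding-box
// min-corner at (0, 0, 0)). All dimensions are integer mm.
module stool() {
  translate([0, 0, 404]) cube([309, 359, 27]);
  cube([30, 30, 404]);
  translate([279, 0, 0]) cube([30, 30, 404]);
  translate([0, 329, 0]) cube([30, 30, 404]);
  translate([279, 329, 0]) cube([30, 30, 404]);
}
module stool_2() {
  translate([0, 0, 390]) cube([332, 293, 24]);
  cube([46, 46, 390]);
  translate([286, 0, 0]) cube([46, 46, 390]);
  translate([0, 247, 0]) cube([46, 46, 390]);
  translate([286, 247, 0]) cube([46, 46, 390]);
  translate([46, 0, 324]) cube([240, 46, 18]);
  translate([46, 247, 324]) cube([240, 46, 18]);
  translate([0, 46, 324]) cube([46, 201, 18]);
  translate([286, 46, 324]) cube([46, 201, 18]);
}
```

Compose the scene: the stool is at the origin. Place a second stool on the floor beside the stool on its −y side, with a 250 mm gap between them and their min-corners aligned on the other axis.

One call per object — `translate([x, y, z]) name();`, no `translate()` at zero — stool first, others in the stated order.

stool();
translate([0, -543, 0]) stool_2();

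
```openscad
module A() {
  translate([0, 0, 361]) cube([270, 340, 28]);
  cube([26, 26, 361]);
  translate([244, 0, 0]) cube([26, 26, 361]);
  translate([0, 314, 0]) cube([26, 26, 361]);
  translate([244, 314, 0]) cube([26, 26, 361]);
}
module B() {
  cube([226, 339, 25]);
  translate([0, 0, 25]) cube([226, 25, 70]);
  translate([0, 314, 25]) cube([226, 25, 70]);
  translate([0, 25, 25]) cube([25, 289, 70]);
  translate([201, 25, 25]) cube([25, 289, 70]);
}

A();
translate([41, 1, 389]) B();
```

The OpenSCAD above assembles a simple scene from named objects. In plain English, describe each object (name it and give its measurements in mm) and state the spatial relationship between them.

A is a simple wooden stool: a rectangular seat 270 mm (x) by 340 mm (y), 28 mm thick, top face at z = 389 mm, on four square legs, each 26×26 mm in cross-section. The legs rest on z = 0, each flush with a corner of the seat.

B is an open storage box with external size 226×339×95 mm and wall thickness 25 mm (the base is also 25 mm thick). The base covers the whole footprint; the four walls stand on the base, with the y-facing walls full-width and the x-facing walls fitting between their inner faces.

The open box is on top of the stool.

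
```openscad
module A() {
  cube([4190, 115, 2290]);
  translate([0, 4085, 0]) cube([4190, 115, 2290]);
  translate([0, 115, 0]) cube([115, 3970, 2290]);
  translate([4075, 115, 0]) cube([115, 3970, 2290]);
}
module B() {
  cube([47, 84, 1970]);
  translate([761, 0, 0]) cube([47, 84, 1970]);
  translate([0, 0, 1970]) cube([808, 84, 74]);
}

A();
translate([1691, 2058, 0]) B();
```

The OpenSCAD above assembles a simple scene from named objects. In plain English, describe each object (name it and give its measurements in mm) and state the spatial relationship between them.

A is a box-shaped house frame (walls only): outside footprint 4190×4200 mm, wall height 2290 mm, wall thickness 115 mm. The two y-facing walls run the full x-width; the two x-facing walls fit between the inner faces of the y-facing walls.

B is a door frame. The clear opening is 714 mm wide and 1970 mm high. Two 47 mm wide jambs, 84 mm deep, stand either side of the opening from the floor to the top of the opening. A 74 mm thick head sits across the top of both jambs, spanning the full outside width of the frame.

The door frame sits inside the house frame, centred.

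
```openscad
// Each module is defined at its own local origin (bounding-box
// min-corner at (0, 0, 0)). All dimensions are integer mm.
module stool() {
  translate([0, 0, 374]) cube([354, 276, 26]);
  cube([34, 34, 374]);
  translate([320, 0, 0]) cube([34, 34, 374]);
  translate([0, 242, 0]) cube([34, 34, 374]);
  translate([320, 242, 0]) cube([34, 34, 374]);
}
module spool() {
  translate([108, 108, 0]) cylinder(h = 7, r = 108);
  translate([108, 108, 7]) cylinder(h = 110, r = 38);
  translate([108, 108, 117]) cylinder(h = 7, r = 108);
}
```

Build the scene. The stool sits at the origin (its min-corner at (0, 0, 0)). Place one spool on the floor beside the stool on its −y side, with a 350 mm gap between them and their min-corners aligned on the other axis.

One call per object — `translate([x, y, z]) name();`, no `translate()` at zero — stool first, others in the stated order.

stool();
translate([0, -566, 0]) spool();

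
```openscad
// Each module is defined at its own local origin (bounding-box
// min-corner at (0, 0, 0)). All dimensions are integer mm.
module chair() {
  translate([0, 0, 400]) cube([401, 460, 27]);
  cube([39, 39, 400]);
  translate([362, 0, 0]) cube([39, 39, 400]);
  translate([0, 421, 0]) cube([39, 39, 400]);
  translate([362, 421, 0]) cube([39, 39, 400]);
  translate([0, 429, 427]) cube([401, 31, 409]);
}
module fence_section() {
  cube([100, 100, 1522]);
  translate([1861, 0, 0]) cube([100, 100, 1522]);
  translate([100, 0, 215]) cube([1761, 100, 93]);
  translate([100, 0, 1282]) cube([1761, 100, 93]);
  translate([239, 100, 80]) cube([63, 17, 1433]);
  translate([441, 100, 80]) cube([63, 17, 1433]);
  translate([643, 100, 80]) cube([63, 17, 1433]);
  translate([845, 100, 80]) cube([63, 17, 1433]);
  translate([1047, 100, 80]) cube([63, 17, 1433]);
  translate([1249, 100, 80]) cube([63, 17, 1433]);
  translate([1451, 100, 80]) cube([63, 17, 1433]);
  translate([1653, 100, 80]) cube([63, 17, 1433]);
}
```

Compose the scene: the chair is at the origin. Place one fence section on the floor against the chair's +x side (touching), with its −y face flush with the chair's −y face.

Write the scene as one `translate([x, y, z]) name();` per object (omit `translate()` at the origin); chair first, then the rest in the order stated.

chair();
translate([401, 0, 0]) fence_section();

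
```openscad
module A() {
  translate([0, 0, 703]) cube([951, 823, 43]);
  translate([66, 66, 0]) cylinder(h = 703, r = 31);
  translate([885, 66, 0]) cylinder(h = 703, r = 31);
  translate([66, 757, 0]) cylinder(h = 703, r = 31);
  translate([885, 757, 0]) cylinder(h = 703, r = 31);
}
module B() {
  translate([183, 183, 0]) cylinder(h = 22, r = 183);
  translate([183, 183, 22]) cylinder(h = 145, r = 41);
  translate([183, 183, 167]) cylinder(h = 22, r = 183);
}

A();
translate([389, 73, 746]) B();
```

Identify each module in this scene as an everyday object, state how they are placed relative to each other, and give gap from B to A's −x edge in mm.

The spool's min-x is at 389; the table's min-x is 0; gap = 389 mm.

A is a table. B is a spool. The spool is on top of the table. The gap from the spool to the table's −x edge is 389 mm.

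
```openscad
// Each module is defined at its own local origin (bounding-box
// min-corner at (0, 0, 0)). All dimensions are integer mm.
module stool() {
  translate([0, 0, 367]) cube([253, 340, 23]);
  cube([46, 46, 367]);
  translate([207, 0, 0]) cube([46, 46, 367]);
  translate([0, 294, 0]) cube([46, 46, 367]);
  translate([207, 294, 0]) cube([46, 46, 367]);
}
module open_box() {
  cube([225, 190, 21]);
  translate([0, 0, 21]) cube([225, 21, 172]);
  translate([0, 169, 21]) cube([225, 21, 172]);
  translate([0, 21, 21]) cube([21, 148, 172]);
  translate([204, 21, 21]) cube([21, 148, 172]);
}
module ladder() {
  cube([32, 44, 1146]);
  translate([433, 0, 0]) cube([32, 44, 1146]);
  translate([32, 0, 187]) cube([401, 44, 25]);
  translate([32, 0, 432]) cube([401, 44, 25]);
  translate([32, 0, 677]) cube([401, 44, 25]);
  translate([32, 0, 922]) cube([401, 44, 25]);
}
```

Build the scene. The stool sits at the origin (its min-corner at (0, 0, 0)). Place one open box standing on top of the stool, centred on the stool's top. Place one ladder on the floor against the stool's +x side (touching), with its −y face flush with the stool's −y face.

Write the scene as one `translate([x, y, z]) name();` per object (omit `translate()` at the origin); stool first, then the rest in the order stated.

stool();
translate([14, 75, 390]) open_box();
translate([253, 0, 0]) ladder();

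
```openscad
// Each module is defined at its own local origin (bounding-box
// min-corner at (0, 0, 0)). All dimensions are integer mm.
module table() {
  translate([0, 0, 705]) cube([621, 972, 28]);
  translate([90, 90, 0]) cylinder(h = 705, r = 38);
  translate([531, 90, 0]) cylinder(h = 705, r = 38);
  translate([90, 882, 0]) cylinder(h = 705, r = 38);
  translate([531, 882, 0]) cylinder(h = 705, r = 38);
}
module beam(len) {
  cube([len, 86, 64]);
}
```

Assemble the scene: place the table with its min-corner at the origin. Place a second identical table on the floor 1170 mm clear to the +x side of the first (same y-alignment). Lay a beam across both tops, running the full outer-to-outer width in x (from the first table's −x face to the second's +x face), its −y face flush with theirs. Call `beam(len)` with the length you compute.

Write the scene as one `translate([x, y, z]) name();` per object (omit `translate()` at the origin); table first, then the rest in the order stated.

table();
translate([1791, 0, 0]) table();
translate([0, 0, 733]) beam(2412);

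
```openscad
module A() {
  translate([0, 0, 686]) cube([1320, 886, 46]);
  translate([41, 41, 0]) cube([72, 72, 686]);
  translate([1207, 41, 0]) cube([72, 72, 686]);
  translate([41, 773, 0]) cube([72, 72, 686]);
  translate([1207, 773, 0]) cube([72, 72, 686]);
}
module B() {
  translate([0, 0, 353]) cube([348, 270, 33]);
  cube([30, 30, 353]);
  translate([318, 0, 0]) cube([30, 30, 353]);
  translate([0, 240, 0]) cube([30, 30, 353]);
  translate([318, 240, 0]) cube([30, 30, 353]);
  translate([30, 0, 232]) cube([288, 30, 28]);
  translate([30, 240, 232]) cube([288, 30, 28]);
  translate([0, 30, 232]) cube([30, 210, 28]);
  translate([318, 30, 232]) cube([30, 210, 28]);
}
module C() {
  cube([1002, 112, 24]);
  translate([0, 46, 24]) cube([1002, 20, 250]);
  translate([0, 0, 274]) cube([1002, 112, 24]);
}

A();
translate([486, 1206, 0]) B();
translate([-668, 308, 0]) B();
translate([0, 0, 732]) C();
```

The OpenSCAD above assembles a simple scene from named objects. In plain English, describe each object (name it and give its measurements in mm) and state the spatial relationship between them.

A is a table with a 1320×886 mm rectangular top, 46 mm thick, top surface at z = 732 mm, supported by four 72×72 mm square legs, each inset 41 mm from the nearest pair of top edges, running from the floor.

B is a four-legged stool. The seat is 348×270 mm, 33 mm thick, top at z = 386 mm. It stands on four square legs, each 30×30 mm in cross-section, from z = 0 to the seat underside, each flush with a corner of the seat. Four stretchers, 30 mm wide and 28 mm tall, connect adjacent legs with their undersides at z = 232 mm, each running between the inner faces of the legs it joins and aligned with the legs' outer faces on the other axis.

C is an I-beam lying along x, 1002 mm long. Overall section height 298 mm. Two flanges 112 mm wide (y) and 24 mm thick, one on the floor and one at the top; a web 20 mm thick runs between them, centred on the flange width.

Two stools sit around the table at the +y, −x sides. The I-beam is on top of the table.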